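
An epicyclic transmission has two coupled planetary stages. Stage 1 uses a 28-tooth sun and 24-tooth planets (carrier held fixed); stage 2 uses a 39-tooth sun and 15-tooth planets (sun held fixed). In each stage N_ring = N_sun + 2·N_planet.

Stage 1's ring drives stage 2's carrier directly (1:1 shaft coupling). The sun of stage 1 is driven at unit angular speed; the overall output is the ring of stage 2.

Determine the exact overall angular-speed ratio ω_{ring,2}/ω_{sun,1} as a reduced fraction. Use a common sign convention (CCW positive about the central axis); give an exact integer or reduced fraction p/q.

Stage 1: N_ring = 28 + 2·24 = 76
Stage 1: 28(ω_s−ω_c) = −76(ω_r−ω_c),  ω_c=0, ω_s=1
Stage 1: ω_r = 0 − (28/76)(1−0) = -7/19
  ⇒ ω_r¹/ω_s¹ = -7/19
Stage 2: N_ring = 39 + 2·15 = 69
Stage 2: 39(ω_s−ω_c) = −69(ω_r−ω_c),  ω_s=0, ω_c=1
Stage 2: ω_r = 1 − (39/69)(0−1) = 36/23
  ⇒ ω_r²/ω_c² = 36/23
Coupling ω_c² = ω_r¹ ⇒ overall = -7/19 × 36/23 = -252/437

-252/437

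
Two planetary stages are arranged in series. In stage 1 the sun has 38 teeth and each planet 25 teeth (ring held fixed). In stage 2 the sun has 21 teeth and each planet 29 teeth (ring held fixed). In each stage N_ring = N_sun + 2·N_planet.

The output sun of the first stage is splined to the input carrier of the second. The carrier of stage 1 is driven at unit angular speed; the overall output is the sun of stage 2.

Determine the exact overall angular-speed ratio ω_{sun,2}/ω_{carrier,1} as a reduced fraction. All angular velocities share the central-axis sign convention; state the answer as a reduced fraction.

300/19

Stage 1: N_ring = 38 + 2·25 = 88
Stage 1: 38(ω_s−ω_c) = −88(ω_r−ω_c),  ω_r=0, ω_c=1
Stage 1: ω_s = 1 − (88/38)(0−1) = 63/19
  ⇒ ω_s¹/ω_c¹ = 63/19
Stage 2: N_ring = 21 + 2·29 = 79
Stage 2: 21(ω_s−ω_c) = −79(ω_r−ω_c),  ω_r=0, ω_c=1
Stage 2: ω_s = 1 − (79/21)(0−1) = 100/21
  ⇒ ω_s²/ω_c² = 100/21
Coupling ω_c² = ω_s¹ ⇒ overall = 63/19 × 100/21 = 300/19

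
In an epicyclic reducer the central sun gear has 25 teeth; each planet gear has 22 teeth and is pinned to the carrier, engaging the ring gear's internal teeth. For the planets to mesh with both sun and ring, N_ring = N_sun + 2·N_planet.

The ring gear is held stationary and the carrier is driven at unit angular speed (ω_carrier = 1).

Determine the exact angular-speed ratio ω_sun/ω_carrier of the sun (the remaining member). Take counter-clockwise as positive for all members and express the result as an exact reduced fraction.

94/25

N_ring = 25 + 2·22 = 69
25(ω_s−ω_c) = −69(ω_r−ω_c),  ω_r=0, ω_c=1
ω_s = 1 − (69/25)(0−1) = 94/25
ω_s/ω_c = 94/25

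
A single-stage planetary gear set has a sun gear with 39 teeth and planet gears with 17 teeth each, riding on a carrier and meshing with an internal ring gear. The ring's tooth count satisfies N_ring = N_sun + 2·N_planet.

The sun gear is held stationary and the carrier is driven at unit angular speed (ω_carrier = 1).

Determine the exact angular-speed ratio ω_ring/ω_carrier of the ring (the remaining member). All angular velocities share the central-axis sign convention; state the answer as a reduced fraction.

112/73

N_ring = 39 + 2·17 = 73
39(ω_s−ω_c) = −73(ω_r−ω_c),  ω_s=0, ω_c=1
ω_r = 1 − (39/73)(0−1) = 112/73
ω_r/ω_c = 112/73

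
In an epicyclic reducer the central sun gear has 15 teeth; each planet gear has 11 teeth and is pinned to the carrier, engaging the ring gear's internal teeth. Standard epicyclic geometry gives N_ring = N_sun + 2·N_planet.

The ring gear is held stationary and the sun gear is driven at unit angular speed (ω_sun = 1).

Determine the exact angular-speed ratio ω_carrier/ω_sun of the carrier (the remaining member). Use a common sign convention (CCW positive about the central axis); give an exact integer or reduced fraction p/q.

N_ring = 15 + 2·11 = 37
15(ω_s−ω_c) = −37(ω_r−ω_c),  ω_r=0, ω_s=1
15(1−ω_c) = −37(0−ω_c)  ⇒  52ω_c = 15  ⇒  ω_c = 15/52
ω_c/ω_s = 15/52

15/52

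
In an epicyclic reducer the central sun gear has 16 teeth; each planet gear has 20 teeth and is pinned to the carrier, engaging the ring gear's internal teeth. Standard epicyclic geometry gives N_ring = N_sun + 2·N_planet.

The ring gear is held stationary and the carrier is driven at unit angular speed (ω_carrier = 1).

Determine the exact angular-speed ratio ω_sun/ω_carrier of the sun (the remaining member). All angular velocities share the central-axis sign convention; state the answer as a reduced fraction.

9/2

N_ring = 16 + 2·20 = 56
16(ω_s−ω_c) = −56(ω_r−ω_c),  ω_r=0, ω_c=1
ω_s = 1 − (56/16)(0−1) = 9/2
ω_s/ω_c = 9/2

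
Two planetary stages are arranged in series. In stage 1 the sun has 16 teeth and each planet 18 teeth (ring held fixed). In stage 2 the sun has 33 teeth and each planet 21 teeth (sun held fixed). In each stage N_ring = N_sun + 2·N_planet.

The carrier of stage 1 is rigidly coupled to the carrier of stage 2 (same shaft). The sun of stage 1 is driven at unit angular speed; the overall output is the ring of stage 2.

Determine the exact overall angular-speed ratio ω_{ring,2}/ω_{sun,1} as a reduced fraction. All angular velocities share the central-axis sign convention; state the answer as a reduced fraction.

144/425

Stage 1: N_ring = 16 + 2·18 = 52
Stage 1: 16(ω_s−ω_c) = −52(ω_r−ω_c),  ω_r=0, ω_s=1
Stage 1: 16(1−ω_c) = −52(0−ω_c)  ⇒  68ω_c = 16  ⇒  ω_c = 4/17
  ⇒ ω_c¹/ω_s¹ = 4/17
Stage 2: N_ring = 33 + 2·21 = 75
Stage 2: 33(ω_s−ω_c) = −75(ω_r−ω_c),  ω_s=0, ω_c=1
Stage 2: ω_r = 1 − (33/75)(0−1) = 36/25
  ⇒ ω_r²/ω_c² = 36/25
Coupling ω_c² = ω_c¹ ⇒ overall = 4/17 × 36/25 = 144/425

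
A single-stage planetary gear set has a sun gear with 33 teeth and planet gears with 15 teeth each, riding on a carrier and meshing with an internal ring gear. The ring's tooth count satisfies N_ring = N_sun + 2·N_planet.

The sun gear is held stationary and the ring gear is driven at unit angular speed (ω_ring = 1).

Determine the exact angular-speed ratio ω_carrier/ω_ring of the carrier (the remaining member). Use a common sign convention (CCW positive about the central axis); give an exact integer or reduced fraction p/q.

N_ring = 33 + 2·15 = 63
33(ω_s−ω_c) = −63(ω_r−ω_c),  ω_s=0, ω_r=1
33(0−ω_c) = −63(1−ω_c)  ⇒  96ω_c = 63  ⇒  ω_c = 21/32
ω_c/ω_r = 21/32

21/32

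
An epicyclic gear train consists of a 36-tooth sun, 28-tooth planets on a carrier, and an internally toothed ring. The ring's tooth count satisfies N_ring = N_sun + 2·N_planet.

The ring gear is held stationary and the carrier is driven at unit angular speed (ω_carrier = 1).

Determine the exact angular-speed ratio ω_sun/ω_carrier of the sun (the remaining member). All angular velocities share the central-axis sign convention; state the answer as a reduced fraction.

N_ring = 36 + 2·28 = 92
36(ω_s−ω_c) = −92(ω_r−ω_c),  ω_r=0, ω_c=1
ω_s = 1 − (92/36)(0−1) = 32/9
ω_s/ω_c = 32/9

32/9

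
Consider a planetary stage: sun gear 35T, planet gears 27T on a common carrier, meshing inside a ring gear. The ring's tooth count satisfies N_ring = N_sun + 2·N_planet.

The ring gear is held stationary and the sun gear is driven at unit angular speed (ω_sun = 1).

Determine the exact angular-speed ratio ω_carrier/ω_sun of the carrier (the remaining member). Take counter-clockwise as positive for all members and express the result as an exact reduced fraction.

N_ring = 35 + 2·27 = 89
35(ω_s−ω_c) = −89(ω_r−ω_c),  ω_r=0, ω_s=1
35(1−ω_c) = −89(0−ω_c)  ⇒  124ω_c = 35  ⇒  ω_c = 35/124
ω_c/ω_s = 35/124

35/124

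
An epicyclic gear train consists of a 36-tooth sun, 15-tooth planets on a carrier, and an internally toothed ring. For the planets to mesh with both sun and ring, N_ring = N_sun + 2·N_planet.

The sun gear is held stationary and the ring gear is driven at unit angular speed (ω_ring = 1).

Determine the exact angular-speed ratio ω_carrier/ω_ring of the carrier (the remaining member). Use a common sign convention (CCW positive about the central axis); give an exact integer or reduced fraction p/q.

N_ring = 36 + 2·15 = 66
36(ω_s−ω_c) = −66(ω_r−ω_c),  ω_s=0, ω_r=1
36(0−ω_c) = −66(1−ω_c)  ⇒  102ω_c = 66  ⇒  ω_c = 11/17
ω_c/ω_r = 11/17

11/17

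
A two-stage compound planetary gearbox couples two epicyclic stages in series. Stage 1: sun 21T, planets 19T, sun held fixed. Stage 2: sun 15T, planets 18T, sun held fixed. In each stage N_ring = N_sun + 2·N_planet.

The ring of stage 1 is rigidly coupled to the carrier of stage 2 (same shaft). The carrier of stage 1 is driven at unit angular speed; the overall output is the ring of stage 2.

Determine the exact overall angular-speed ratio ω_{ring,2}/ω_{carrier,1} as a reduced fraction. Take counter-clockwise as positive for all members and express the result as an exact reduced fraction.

Stage 1: N_ring = 21 + 2·19 = 59
Stage 1: 21(ω_s−ω_c) = −59(ω_r−ω_c),  ω_s=0, ω_c=1
Stage 1: ω_r = 1 − (21/59)(0−1) = 80/59
  ⇒ ω_r¹/ω_c¹ = 80/59
Stage 2: N_ring = 15 + 2·18 = 51
Stage 2: 15(ω_s−ω_c) = −51(ω_r−ω_c),  ω_s=0, ω_c=1
Stage 2: ω_r = 1 − (15/51)(0−1) = 22/17
  ⇒ ω_r²/ω_c² = 22/17
Coupling ω_c² = ω_r¹ ⇒ overall = 80/59 × 22/17 = 1760/1003

1760/1003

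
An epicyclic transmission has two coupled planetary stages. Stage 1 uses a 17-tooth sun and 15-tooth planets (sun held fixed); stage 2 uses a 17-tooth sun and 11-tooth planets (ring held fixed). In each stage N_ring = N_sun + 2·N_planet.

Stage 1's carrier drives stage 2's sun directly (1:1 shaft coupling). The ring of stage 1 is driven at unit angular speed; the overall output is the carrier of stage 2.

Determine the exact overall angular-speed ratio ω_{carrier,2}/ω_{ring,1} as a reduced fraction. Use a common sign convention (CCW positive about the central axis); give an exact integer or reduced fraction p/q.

799/3584

Stage 1: N_ring = 17 + 2·15 = 47
Stage 1: 17(ω_s−ω_c) = −47(ω_r−ω_c),  ω_s=0, ω_r=1
Stage 1: 17(0−ω_c) = −47(1−ω_c)  ⇒  64ω_c = 47  ⇒  ω_c = 47/64
  ⇒ ω_c¹/ω_r¹ = 47/64
Stage 2: N_ring = 17 + 2·11 = 39
Stage 2: 17(ω_s−ω_c) = −39(ω_r−ω_c),  ω_r=0, ω_s=1
Stage 2: 17(1−ω_c) = −39(0−ω_c)  ⇒  56ω_c = 17  ⇒  ω_c = 17/56
  ⇒ ω_c²/ω_s² = 17/56
Coupling ω_s² = ω_c¹ ⇒ overall = 47/64 × 17/56 = 799/3584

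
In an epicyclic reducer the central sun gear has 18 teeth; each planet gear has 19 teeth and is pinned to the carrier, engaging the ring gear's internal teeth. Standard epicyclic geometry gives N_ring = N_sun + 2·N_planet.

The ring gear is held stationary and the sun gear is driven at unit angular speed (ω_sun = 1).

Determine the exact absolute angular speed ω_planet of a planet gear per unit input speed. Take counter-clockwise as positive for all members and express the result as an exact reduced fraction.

-9/19

N_ring = 18 + 2·19 = 56
18(ω_s−ω_c) = −56(ω_r−ω_c),  ω_r=0, ω_s=1
18(1−ω_c) = −56(0−ω_c)  ⇒  74ω_c = 18  ⇒  ω_c = 9/37
sun–planet: 18·(1−9/37) = −19·(ω_p−ω_c)  ⇒  ω_p−ω_c = −(18/19)·(28/37) = -504/703
ω_p = 9/37 − 504/703 = -9/19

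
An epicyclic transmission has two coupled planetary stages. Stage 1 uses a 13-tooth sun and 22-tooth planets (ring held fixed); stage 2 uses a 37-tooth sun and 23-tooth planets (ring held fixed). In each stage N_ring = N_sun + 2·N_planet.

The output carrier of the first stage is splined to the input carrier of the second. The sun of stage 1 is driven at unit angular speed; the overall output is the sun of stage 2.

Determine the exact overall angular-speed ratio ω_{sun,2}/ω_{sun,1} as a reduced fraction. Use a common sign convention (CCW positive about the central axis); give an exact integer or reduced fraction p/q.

Stage 1: N_ring = 13 + 2·22 = 57
Stage 1: 13(ω_s−ω_c) = −57(ω_r−ω_c),  ω_r=0, ω_s=1
Stage 1: 13(1−ω_c) = −57(0−ω_c)  ⇒  70ω_c = 13  ⇒  ω_c = 13/70
  ⇒ ω_c¹/ω_s¹ = 13/70
Stage 2: N_ring = 37 + 2·23 = 83
Stage 2: 37(ω_s−ω_c) = −83(ω_r−ω_c),  ω_r=0, ω_c=1
Stage 2: ω_s = 1 − (83/37)(0−1) = 120/37
  ⇒ ω_s²/ω_c² = 120/37
Coupling ω_c² = ω_c¹ ⇒ overall = 13/70 × 120/37 = 156/259

156/259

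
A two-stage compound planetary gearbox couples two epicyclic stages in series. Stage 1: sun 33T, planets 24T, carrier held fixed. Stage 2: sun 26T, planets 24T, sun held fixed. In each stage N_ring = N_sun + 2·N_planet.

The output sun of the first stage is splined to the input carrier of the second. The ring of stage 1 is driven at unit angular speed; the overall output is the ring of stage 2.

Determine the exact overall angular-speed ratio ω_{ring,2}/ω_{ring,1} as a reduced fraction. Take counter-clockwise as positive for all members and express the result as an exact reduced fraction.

Stage 1: N_ring = 33 + 2·24 = 81
Stage 1: 33(ω_s−ω_c) = −81(ω_r−ω_c),  ω_c=0, ω_r=1
Stage 1: ω_s = 0 − (81/33)(1−0) = -27/11
  ⇒ ω_s¹/ω_r¹ = -27/11
Stage 2: N_ring = 26 + 2·24 = 74
Stage 2: 26(ω_s−ω_c) = −74(ω_r−ω_c),  ω_s=0, ω_c=1
Stage 2: ω_r = 1 − (26/74)(0−1) = 50/37
  ⇒ ω_r²/ω_c² = 50/37
Coupling ω_c² = ω_s¹ ⇒ overall = -27/11 × 50/37 = -1350/407

-1350/407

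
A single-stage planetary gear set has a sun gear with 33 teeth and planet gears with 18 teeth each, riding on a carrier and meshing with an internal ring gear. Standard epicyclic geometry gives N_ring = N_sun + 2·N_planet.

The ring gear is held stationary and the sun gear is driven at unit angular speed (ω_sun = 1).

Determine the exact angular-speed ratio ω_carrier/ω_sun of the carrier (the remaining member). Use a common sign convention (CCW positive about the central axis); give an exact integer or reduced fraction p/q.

N_ring = 33 + 2·18 = 69
33(ω_s−ω_c) = −69(ω_r−ω_c),  ω_r=0, ω_s=1
33(1−ω_c) = −69(0−ω_c)  ⇒  102ω_c = 33  ⇒  ω_c = 11/34
ω_c/ω_s = 11/34

11/34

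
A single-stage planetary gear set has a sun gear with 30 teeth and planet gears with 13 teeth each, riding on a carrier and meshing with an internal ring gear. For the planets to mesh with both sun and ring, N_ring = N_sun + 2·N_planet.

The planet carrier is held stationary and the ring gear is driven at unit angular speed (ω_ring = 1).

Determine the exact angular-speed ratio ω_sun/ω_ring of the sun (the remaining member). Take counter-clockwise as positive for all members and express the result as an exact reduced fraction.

N_ring = 30 + 2·13 = 56
30(ω_s−ω_c) = −56(ω_r−ω_c),  ω_c=0, ω_r=1
ω_s = 0 − (56/30)(1−0) = -28/15
ω_s/ω_r = -28/15

-28/15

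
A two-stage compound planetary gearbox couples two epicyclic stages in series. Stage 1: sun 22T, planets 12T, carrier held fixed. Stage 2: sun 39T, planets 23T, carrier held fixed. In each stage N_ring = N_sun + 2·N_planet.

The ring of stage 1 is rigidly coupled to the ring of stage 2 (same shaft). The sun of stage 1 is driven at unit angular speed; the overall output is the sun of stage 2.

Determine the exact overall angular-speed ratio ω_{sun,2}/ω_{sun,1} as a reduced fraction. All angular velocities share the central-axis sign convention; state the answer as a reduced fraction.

935/897

Stage 1: N_ring = 22 + 2·12 = 46
Stage 1: 22(ω_s−ω_c) = −46(ω_r−ω_c),  ω_c=0, ω_s=1
Stage 1: ω_r = 0 − (22/46)(1−0) = -11/23
  ⇒ ω_r¹/ω_s¹ = -11/23
Stage 2: N_ring = 39 + 2·23 = 85
Stage 2: 39(ω_s−ω_c) = −85(ω_r−ω_c),  ω_c=0, ω_r=1
Stage 2: ω_s = 0 − (85/39)(1−0) = -85/39
  ⇒ ω_s²/ω_r² = -85/39
Coupling ω_r² = ω_r¹ ⇒ overall = -11/23 × -85/39 = 935/897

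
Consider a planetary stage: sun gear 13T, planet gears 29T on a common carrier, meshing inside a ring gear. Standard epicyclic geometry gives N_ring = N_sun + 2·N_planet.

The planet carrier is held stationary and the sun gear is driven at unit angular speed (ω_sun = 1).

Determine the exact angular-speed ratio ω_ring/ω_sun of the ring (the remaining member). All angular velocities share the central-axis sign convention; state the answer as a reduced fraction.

N_ring = 13 + 2·29 = 71
13(ω_s−ω_c) = −71(ω_r−ω_c),  ω_c=0, ω_s=1
ω_r = 0 − (13/71)(1−0) = -13/71
ω_r/ω_s = -13/71

-13/71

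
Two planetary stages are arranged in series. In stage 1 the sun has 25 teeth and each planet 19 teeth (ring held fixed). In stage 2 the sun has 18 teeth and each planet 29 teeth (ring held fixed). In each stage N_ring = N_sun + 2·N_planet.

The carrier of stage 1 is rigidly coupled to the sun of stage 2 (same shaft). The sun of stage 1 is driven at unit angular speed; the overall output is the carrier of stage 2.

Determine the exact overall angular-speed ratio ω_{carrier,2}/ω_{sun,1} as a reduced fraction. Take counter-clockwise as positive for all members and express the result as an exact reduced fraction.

Stage 1: N_ring = 25 + 2·19 = 63
Stage 1: 25(ω_s−ω_c) = −63(ω_r−ω_c),  ω_r=0, ω_s=1
Stage 1: 25(1−ω_c) = −63(0−ω_c)  ⇒  88ω_c = 25  ⇒  ω_c = 25/88
  ⇒ ω_c¹/ω_s¹ = 25/88
Stage 2: N_ring = 18 + 2·29 = 76
Stage 2: 18(ω_s−ω_c) = −76(ω_r−ω_c),  ω_r=0, ω_s=1
Stage 2: 18(1−ω_c) = −76(0−ω_c)  ⇒  94ω_c = 18  ⇒  ω_c = 9/47
  ⇒ ω_c²/ω_s² = 9/47
Coupling ω_s² = ω_c¹ ⇒ overall = 25/88 × 9/47 = 225/4136

225/4136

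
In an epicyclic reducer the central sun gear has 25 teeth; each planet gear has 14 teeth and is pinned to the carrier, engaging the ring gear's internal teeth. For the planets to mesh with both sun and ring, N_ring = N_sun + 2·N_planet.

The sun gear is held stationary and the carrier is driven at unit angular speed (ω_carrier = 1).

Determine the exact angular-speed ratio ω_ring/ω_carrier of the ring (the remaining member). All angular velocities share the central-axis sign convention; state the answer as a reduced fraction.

78/53

N_ring = 25 + 2·14 = 53
25(ω_s−ω_c) = −53(ω_r−ω_c),  ω_s=0, ω_c=1
ω_r = 1 − (25/53)(0−1) = 78/53
ω_r/ω_c = 78/53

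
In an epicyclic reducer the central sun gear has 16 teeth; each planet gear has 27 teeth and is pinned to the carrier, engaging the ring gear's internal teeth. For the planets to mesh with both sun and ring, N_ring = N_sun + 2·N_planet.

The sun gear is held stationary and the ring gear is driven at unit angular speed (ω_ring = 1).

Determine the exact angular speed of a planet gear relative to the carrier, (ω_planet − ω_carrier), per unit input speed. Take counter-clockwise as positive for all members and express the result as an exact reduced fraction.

560/1161

N_ring = 16 + 2·27 = 70
16(ω_s−ω_c) = −70(ω_r−ω_c),  ω_s=0, ω_r=1
16(0−ω_c) = −70(1−ω_c)  ⇒  86ω_c = 70  ⇒  ω_c = 35/43
sun–planet: 16·(0−35/43) = −27·(ω_p−ω_c)  ⇒  ω_p−ω_c = −(16/27)·(-35/43) = 560/1161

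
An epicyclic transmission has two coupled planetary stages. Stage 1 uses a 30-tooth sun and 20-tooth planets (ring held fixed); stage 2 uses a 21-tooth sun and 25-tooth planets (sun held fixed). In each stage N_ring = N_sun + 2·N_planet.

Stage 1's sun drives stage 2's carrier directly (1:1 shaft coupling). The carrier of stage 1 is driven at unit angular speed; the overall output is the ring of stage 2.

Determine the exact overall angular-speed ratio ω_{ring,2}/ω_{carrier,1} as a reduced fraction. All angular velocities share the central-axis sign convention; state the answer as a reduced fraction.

920/213

Stage 1: N_ring = 30 + 2·20 = 70
Stage 1: 30(ω_s−ω_c) = −70(ω_r−ω_c),  ω_r=0, ω_c=1
Stage 1: ω_s = 1 − (70/30)(0−1) = 10/3
  ⇒ ω_s¹/ω_c¹ = 10/3
Stage 2: N_ring = 21 + 2·25 = 71
Stage 2: 21(ω_s−ω_c) = −71(ω_r−ω_c),  ω_s=0, ω_c=1
Stage 2: ω_r = 1 − (21/71)(0−1) = 92/71
  ⇒ ω_r²/ω_c² = 92/71
Coupling ω_c² = ω_s¹ ⇒ overall = 10/3 × 92/71 = 920/213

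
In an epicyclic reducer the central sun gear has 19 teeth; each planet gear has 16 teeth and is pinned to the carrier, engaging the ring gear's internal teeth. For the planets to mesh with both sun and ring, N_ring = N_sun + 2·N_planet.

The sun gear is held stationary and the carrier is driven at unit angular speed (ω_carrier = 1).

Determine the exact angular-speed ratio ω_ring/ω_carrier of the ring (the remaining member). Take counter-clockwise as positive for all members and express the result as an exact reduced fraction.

70/51

N_ring = 19 + 2·16 = 51
19(ω_s−ω_c) = −51(ω_r−ω_c),  ω_s=0, ω_c=1
ω_r = 1 − (19/51)(0−1) = 70/51
ω_r/ω_c = 70/51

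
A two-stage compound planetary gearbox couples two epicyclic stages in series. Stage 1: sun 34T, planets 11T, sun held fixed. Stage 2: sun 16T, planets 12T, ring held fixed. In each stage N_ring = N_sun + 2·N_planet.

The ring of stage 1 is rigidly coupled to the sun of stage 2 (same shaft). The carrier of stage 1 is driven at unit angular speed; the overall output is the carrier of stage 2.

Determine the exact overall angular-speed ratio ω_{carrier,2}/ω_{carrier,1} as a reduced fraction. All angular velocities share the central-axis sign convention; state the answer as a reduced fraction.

45/98

Stage 1: N_ring = 34 + 2·11 = 56
Stage 1: 34(ω_s−ω_c) = −56(ω_r−ω_c),  ω_s=0, ω_c=1
Stage 1: ω_r = 1 − (34/56)(0−1) = 45/28
  ⇒ ω_r¹/ω_c¹ = 45/28
Stage 2: N_ring = 16 + 2·12 = 40
Stage 2: 16(ω_s−ω_c) = −40(ω_r−ω_c),  ω_r=0, ω_s=1
Stage 2: 16(1−ω_c) = −40(0−ω_c)  ⇒  56ω_c = 16  ⇒  ω_c = 2/7
  ⇒ ω_c²/ω_s² = 2/7
Coupling ω_s² = ω_r¹ ⇒ overall = 45/28 × 2/7 = 45/98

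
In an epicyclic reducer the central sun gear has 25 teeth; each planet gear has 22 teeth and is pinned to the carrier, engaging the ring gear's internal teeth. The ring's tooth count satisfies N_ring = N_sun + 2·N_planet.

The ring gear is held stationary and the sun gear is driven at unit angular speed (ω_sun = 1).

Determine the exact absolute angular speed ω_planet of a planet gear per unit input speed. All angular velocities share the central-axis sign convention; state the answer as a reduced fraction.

-25/44

N_ring = 25 + 2·22 = 69
25(ω_s−ω_c) = −69(ω_r−ω_c),  ω_r=0, ω_s=1
25(1−ω_c) = −69(0−ω_c)  ⇒  94ω_c = 25  ⇒  ω_c = 25/94
sun–planet: 25·(1−25/94) = −22·(ω_p−ω_c)  ⇒  ω_p−ω_c = −(25/22)·(69/94) = -1725/2068
ω_p = 25/94 − 1725/2068 = -25/44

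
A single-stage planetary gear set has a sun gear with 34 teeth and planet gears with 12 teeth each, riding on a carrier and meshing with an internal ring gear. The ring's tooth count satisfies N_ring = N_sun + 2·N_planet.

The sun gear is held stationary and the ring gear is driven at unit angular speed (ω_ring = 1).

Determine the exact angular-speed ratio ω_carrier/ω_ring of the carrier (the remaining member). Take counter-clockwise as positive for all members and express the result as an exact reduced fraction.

N_ring = 34 + 2·12 = 58
34(ω_s−ω_c) = −58(ω_r−ω_c),  ω_s=0, ω_r=1
34(0−ω_c) = −58(1−ω_c)  ⇒  92ω_c = 58  ⇒  ω_c = 29/46
ω_c/ω_r = 29/46

29/46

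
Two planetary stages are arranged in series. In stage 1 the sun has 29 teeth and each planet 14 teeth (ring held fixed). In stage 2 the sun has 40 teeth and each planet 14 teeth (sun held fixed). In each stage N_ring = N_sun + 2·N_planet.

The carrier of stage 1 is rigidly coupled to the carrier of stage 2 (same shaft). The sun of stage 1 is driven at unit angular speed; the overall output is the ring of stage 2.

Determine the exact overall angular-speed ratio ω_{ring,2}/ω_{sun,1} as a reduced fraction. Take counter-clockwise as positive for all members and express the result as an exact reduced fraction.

Stage 1: N_ring = 29 + 2·14 = 57
Stage 1: 29(ω_s−ω_c) = −57(ω_r−ω_c),  ω_r=0, ω_s=1
Stage 1: 29(1−ω_c) = −57(0−ω_c)  ⇒  86ω_c = 29  ⇒  ω_c = 29/86
  ⇒ ω_c¹/ω_s¹ = 29/86
Stage 2: N_ring = 40 + 2·14 = 68
Stage 2: 40(ω_s−ω_c) = −68(ω_r−ω_c),  ω_s=0, ω_c=1
Stage 2: ω_r = 1 − (40/68)(0−1) = 27/17
  ⇒ ω_r²/ω_c² = 27/17
Coupling ω_c² = ω_c¹ ⇒ overall = 29/86 × 27/17 = 783/1462

783/1462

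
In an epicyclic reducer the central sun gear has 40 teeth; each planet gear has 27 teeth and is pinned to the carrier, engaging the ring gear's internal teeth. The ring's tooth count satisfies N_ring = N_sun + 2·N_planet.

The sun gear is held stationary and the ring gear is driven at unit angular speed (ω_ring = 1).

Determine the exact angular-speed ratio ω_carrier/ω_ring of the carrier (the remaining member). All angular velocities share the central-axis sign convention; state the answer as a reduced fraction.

47/67

N_ring = 40 + 2·27 = 94
40(ω_s−ω_c) = −94(ω_r−ω_c),  ω_s=0, ω_r=1
40(0−ω_c) = −94(1−ω_c)  ⇒  134ω_c = 94  ⇒  ω_c = 47/67
ω_c/ω_r = 47/67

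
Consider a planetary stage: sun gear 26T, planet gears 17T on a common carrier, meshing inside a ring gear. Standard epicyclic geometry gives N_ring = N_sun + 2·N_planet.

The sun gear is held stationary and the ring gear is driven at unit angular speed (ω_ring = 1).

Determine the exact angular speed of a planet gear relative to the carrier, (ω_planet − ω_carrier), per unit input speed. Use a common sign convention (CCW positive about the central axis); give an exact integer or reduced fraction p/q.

N_ring = 26 + 2·17 = 60
26(ω_s−ω_c) = −60(ω_r−ω_c),  ω_s=0, ω_r=1
26(0−ω_c) = −60(1−ω_c)  ⇒  86ω_c = 60  ⇒  ω_c = 30/43
sun–planet: 26·(0−30/43) = −17·(ω_p−ω_c)  ⇒  ω_p−ω_c = −(26/17)·(-30/43) = 780/731

780/731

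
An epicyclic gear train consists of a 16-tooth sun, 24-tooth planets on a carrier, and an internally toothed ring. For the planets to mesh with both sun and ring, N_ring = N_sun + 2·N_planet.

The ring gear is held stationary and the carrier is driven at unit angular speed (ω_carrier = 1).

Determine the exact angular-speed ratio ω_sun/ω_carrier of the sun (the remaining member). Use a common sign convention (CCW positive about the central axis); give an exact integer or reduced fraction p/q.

5

N_ring = 16 + 2·24 = 64
16(ω_s−ω_c) = −64(ω_r−ω_c),  ω_r=0, ω_c=1
ω_s = 1 − (64/16)(0−1) = 5
ω_s/ω_c = 5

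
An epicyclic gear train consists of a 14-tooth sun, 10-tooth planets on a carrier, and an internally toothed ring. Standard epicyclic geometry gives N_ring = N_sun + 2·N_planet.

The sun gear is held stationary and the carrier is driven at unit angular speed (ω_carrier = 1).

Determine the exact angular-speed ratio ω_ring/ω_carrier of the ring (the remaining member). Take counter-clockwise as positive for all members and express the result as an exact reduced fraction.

N_ring = 14 + 2·10 = 34
14(ω_s−ω_c) = −34(ω_r−ω_c),  ω_s=0, ω_c=1
ω_r = 1 − (14/34)(0−1) = 24/17
ω_r/ω_c = 24/17

24/17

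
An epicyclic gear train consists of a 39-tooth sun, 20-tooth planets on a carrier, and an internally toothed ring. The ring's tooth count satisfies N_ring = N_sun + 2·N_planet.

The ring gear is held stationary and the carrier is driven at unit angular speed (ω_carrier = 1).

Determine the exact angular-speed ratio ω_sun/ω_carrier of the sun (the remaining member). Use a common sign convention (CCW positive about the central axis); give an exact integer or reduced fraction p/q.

118/39

N_ring = 39 + 2·20 = 79
39(ω_s−ω_c) = −79(ω_r−ω_c),  ω_r=0, ω_c=1
ω_s = 1 − (79/39)(0−1) = 118/39
ω_s/ω_c = 118/39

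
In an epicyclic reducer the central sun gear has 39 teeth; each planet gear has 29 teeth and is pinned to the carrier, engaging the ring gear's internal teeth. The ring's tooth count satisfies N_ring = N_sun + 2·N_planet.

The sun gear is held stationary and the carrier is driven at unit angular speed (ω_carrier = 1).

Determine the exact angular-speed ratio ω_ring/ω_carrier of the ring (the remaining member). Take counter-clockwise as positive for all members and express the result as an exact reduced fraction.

136/97

N_ring = 39 + 2·29 = 97
39(ω_s−ω_c) = −97(ω_r−ω_c),  ω_s=0, ω_c=1
ω_r = 1 − (39/97)(0−1) = 136/97
ω_r/ω_c = 136/97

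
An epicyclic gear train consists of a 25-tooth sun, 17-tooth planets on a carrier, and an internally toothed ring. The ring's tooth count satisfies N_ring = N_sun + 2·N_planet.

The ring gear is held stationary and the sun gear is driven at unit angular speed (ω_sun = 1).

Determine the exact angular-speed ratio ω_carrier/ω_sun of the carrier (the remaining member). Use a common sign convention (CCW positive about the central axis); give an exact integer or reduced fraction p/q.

25/84

N_ring = 25 + 2·17 = 59
25(ω_s−ω_c) = −59(ω_r−ω_c),  ω_r=0, ω_s=1
25(1−ω_c) = −59(0−ω_c)  ⇒  84ω_c = 25  ⇒  ω_c = 25/84
ω_c/ω_s = 25/84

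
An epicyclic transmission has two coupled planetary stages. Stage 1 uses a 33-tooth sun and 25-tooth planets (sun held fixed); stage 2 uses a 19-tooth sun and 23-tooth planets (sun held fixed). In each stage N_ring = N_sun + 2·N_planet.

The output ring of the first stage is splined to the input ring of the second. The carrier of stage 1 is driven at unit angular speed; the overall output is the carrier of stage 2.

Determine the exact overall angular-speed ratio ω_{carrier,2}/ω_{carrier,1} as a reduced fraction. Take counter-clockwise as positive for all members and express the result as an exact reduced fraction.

Stage 1: N_ring = 33 + 2·25 = 83
Stage 1: 33(ω_s−ω_c) = −83(ω_r−ω_c),  ω_s=0, ω_c=1
Stage 1: ω_r = 1 − (33/83)(0−1) = 116/83
  ⇒ ω_r¹/ω_c¹ = 116/83
Stage 2: N_ring = 19 + 2·23 = 65
Stage 2: 19(ω_s−ω_c) = −65(ω_r−ω_c),  ω_s=0, ω_r=1
Stage 2: 19(0−ω_c) = −65(1−ω_c)  ⇒  84ω_c = 65  ⇒  ω_c = 65/84
  ⇒ ω_c²/ω_r² = 65/84
Coupling ω_r² = ω_r¹ ⇒ overall = 116/83 × 65/84 = 1885/1743

1885/1743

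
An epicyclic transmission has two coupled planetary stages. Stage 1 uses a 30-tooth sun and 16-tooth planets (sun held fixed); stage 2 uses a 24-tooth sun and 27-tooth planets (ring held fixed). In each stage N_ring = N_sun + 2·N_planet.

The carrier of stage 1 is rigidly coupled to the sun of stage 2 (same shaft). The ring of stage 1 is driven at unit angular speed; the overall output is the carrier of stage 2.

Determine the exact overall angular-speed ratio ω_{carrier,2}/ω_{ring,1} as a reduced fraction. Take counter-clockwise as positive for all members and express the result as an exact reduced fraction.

Stage 1: N_ring = 30 + 2·16 = 62
Stage 1: 30(ω_s−ω_c) = −62(ω_r−ω_c),  ω_s=0, ω_r=1
Stage 1: 30(0−ω_c) = −62(1−ω_c)  ⇒  92ω_c = 62  ⇒  ω_c = 31/46
  ⇒ ω_c¹/ω_r¹ = 31/46
Stage 2: N_ring = 24 + 2·27 = 78
Stage 2: 24(ω_s−ω_c) = −78(ω_r−ω_c),  ω_r=0, ω_s=1
Stage 2: 24(1−ω_c) = −78(0−ω_c)  ⇒  102ω_c = 24  ⇒  ω_c = 4/17
  ⇒ ω_c²/ω_s² = 4/17
Coupling ω_s² = ω_c¹ ⇒ overall = 31/46 × 4/17 = 62/391

62/391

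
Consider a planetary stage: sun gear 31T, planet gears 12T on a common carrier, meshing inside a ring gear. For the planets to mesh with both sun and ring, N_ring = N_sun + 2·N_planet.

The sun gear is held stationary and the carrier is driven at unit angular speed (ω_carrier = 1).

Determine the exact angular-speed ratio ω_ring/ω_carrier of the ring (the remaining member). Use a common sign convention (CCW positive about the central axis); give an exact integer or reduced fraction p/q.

N_ring = 31 + 2·12 = 55
31(ω_s−ω_c) = −55(ω_r−ω_c),  ω_s=0, ω_c=1
ω_r = 1 − (31/55)(0−1) = 86/55
ω_r/ω_c = 86/55

86/55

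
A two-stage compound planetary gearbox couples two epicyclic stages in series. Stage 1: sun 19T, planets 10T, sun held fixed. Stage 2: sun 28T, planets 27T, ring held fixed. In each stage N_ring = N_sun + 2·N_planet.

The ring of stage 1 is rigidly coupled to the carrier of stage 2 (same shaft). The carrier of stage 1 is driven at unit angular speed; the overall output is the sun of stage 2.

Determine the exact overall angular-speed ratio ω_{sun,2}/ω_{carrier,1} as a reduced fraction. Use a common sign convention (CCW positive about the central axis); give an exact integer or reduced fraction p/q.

1595/273

Stage 1: N_ring = 19 + 2·10 = 39
Stage 1: 19(ω_s−ω_c) = −39(ω_r−ω_c),  ω_s=0, ω_c=1
Stage 1: ω_r = 1 − (19/39)(0−1) = 58/39
  ⇒ ω_r¹/ω_c¹ = 58/39
Stage 2: N_ring = 28 + 2·27 = 82
Stage 2: 28(ω_s−ω_c) = −82(ω_r−ω_c),  ω_r=0, ω_c=1
Stage 2: ω_s = 1 − (82/28)(0−1) = 55/14
  ⇒ ω_s²/ω_c² = 55/14
Coupling ω_c² = ω_r¹ ⇒ overall = 58/39 × 55/14 = 1595/273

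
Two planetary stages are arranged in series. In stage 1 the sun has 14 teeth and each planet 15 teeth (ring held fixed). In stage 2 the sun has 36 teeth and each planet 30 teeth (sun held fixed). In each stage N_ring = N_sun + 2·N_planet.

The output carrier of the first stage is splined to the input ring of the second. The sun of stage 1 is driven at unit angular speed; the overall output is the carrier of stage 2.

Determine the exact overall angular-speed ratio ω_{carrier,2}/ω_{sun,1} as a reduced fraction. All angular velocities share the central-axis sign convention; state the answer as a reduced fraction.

56/319

Stage 1: N_ring = 14 + 2·15 = 44
Stage 1: 14(ω_s−ω_c) = −44(ω_r−ω_c),  ω_r=0, ω_s=1
Stage 1: 14(1−ω_c) = −44(0−ω_c)  ⇒  58ω_c = 14  ⇒  ω_c = 7/29
  ⇒ ω_c¹/ω_s¹ = 7/29
Stage 2: N_ring = 36 + 2·30 = 96
Stage 2: 36(ω_s−ω_c) = −96(ω_r−ω_c),  ω_s=0, ω_r=1
Stage 2: 36(0−ω_c) = −96(1−ω_c)  ⇒  132ω_c = 96  ⇒  ω_c = 8/11
  ⇒ ω_c²/ω_r² = 8/11
Coupling ω_r² = ω_c¹ ⇒ overall = 7/29 × 8/11 = 56/319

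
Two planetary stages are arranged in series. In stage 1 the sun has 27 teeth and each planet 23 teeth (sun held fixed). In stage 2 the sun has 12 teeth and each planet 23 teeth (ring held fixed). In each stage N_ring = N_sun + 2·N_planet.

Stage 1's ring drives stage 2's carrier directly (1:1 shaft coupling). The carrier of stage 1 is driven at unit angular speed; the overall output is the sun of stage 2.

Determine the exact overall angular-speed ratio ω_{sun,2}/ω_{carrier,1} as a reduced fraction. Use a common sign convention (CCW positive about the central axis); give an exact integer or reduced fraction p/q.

Stage 1: N_ring = 27 + 2·23 = 73
Stage 1: 27(ω_s−ω_c) = −73(ω_r−ω_c),  ω_s=0, ω_c=1
Stage 1: ω_r = 1 − (27/73)(0−1) = 100/73
  ⇒ ω_r¹/ω_c¹ = 100/73
Stage 2: N_ring = 12 + 2·23 = 58
Stage 2: 12(ω_s−ω_c) = −58(ω_r−ω_c),  ω_r=0, ω_c=1
Stage 2: ω_s = 1 − (58/12)(0−1) = 35/6
  ⇒ ω_s²/ω_c² = 35/6
Coupling ω_c² = ω_r¹ ⇒ overall = 100/73 × 35/6 = 1750/219

1750/219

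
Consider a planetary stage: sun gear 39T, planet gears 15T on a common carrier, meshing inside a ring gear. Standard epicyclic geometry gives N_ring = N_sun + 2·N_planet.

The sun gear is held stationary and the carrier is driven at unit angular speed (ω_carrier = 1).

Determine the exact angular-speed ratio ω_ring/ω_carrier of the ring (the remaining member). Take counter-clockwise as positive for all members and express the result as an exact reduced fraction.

36/23

N_ring = 39 + 2·15 = 69
39(ω_s−ω_c) = −69(ω_r−ω_c),  ω_s=0, ω_c=1
ω_r = 1 − (39/69)(0−1) = 36/23
ω_r/ω_c = 36/23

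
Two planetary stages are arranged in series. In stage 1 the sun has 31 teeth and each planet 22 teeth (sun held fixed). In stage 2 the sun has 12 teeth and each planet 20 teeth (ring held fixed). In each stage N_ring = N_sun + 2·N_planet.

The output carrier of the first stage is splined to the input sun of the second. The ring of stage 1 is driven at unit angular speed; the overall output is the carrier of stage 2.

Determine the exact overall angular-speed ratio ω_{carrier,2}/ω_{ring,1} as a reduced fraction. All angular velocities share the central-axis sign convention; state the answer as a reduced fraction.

Stage 1: N_ring = 31 + 2·22 = 75
Stage 1: 31(ω_s−ω_c) = −75(ω_r−ω_c),  ω_s=0, ω_r=1
Stage 1: 31(0−ω_c) = −75(1−ω_c)  ⇒  106ω_c = 75  ⇒  ω_c = 75/106
  ⇒ ω_c¹/ω_r¹ = 75/106
Stage 2: N_ring = 12 + 2·20 = 52
Stage 2: 12(ω_s−ω_c) = −52(ω_r−ω_c),  ω_r=0, ω_s=1
Stage 2: 12(1−ω_c) = −52(0−ω_c)  ⇒  64ω_c = 12  ⇒  ω_c = 3/16
  ⇒ ω_c²/ω_s² = 3/16
Coupling ω_s² = ω_c¹ ⇒ overall = 75/106 × 3/16 = 225/1696

225/1696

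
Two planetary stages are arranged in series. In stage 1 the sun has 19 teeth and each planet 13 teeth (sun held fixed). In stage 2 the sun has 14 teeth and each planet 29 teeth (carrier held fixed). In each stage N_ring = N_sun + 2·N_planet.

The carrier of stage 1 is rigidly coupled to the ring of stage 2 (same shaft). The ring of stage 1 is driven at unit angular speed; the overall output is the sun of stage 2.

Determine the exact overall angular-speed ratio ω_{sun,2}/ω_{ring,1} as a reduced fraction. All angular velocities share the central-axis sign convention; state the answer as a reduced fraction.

-405/112

Stage 1: N_ring = 19 + 2·13 = 45
Stage 1: 19(ω_s−ω_c) = −45(ω_r−ω_c),  ω_s=0, ω_r=1
Stage 1: 19(0−ω_c) = −45(1−ω_c)  ⇒  64ω_c = 45  ⇒  ω_c = 45/64
  ⇒ ω_c¹/ω_r¹ = 45/64
Stage 2: N_ring = 14 + 2·29 = 72
Stage 2: 14(ω_s−ω_c) = −72(ω_r−ω_c),  ω_c=0, ω_r=1
Stage 2: ω_s = 0 − (72/14)(1−0) = -36/7
  ⇒ ω_s²/ω_r² = -36/7
Coupling ω_r² = ω_c¹ ⇒ overall = 45/64 × -36/7 = -405/112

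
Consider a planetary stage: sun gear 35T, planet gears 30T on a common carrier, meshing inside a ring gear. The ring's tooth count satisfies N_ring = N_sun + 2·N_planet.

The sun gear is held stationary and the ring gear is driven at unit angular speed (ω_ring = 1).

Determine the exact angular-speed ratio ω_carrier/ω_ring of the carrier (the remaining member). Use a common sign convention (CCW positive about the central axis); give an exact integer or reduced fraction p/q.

19/26

N_ring = 35 + 2·30 = 95
35(ω_s−ω_c) = −95(ω_r−ω_c),  ω_s=0, ω_r=1
35(0−ω_c) = −95(1−ω_c)  ⇒  130ω_c = 95  ⇒  ω_c = 19/26
ω_c/ω_r = 19/26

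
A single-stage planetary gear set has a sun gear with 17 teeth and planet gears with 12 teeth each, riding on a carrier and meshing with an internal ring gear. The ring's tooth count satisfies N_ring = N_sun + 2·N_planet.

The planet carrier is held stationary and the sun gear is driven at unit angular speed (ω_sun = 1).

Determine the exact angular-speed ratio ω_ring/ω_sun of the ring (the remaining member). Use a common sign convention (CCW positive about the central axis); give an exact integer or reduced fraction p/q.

N_ring = 17 + 2·12 = 41
17(ω_s−ω_c) = −41(ω_r−ω_c),  ω_c=0, ω_s=1
ω_r = 0 − (17/41)(1−0) = -17/41
ω_r/ω_s = -17/41

-17/41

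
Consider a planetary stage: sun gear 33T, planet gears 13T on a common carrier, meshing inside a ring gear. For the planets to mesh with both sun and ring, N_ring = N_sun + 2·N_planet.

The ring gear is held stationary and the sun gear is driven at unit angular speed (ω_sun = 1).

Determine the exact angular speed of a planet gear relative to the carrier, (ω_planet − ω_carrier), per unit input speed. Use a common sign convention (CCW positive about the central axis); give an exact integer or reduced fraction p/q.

N_ring = 33 + 2·13 = 59
33(ω_s−ω_c) = −59(ω_r−ω_c),  ω_r=0, ω_s=1
33(1−ω_c) = −59(0−ω_c)  ⇒  92ω_c = 33  ⇒  ω_c = 33/92
sun–planet: 33·(1−33/92) = −13·(ω_p−ω_c)  ⇒  ω_p−ω_c = −(33/13)·(59/92) = -1947/1196

-1947/1196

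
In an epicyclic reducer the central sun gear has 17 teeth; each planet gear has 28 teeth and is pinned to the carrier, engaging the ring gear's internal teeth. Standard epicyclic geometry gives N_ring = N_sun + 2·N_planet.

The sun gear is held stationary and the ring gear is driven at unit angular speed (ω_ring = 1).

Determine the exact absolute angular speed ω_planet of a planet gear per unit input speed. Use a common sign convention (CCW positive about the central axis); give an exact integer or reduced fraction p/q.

73/56

N_ring = 17 + 2·28 = 73
17(ω_s−ω_c) = −73(ω_r−ω_c),  ω_s=0, ω_r=1
17(0−ω_c) = −73(1−ω_c)  ⇒  90ω_c = 73  ⇒  ω_c = 73/90
sun–planet: 17·(0−73/90) = −28·(ω_p−ω_c)  ⇒  ω_p−ω_c = −(17/28)·(-73/90) = 1241/2520
ω_p = 73/90 + 1241/2520 = 73/56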